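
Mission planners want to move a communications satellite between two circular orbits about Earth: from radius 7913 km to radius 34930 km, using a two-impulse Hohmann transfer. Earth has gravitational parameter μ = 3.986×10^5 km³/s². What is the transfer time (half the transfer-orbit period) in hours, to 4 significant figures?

t = 4.334 hours

The Hohmann ellipse has a_t = (r₁ + r₂)/2 = 21421.5 km.
By Kepler's third law the transfer-orbit period is T = 2π√(a_t³/μ), so t = T/2 = 15601 s.
Converting: 15601 s ÷ 3600 s/hour = 4.334 hours.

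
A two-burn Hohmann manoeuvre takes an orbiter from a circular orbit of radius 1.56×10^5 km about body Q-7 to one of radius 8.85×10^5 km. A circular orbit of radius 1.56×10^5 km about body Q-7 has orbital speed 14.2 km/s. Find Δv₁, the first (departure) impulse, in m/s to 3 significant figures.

Δv₁ = 4320 m/s

From the circular-orbit relation v² = μ/r at r = 1.56×10^5 km: μ = v²r = (14.2)² × 1.56×10^5 = 3.14558×10^7 km³/s².
Transfer-ellipse semi-major axis a_t = (r₁ + r₂)/2 = (1.560×10^5 + 8.850×10^5)/2 = 5.205×10^5 km.
On the circular orbit at r = 1.560×10^5 km, v_c = √(μ/r) = 14.200 km/s.
Vis-viva on the transfer ellipse at r = 1.560×10^5 km gives v_t = √[μ(2/r − 1/a_t)] = 18.516 km/s.
Δv₁ = |v_t − v_c| = |18.516 − 14.200| = 4.316 km/s.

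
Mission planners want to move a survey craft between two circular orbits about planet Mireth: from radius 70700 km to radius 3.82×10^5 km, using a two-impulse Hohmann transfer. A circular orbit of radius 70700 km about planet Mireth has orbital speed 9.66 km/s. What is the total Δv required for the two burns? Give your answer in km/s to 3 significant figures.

From the circular-orbit relation v² = μ/r at r = 70700 km: μ = v²r = (9.66)² × 70700 = 6.59741×10^6 km³/s².
The Hohmann ellipse has a_t = (r₁ + r₂)/2 = 2.2635×10^5 km.
At r₁ the circular-orbit speed is v₁ = √(μ/r₁) = 9.6600 km/s.
Transfer-orbit speed at r₁ (v² = μ(2/r − 1/a)): v_p = √[μ(2/r₁ − 1/a_t)] = 12.549 km/s.
First burn Δv₁ = |v_p − v₁| = 2.889 km/s.
Circular speed at r₂: v₂ = √(μ/r₂) = 4.156 km/s.
Transfer-orbit speed at r₂: v_a = √[μ(2/r₂ − 1/a_t)] = 2.323 km/s.
Second burn Δv₂ = |v₂ − v_a| = 1.833 km/s.
Total Δv = Δv₁ + Δv₂ = 4.722 km/s.

Δv = 4.72 km/s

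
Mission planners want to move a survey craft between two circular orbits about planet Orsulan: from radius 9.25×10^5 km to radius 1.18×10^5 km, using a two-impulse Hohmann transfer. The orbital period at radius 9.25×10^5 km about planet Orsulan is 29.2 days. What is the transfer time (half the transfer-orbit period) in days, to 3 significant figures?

t = 6.18 days

From Kepler's third law T² = 4π²r³/μ at r = 9.25×10^5 km, T = 29.2 days = 29.2 × 86400 s = 2.52288×10^6 s: μ = 4π²r³/T² = 4.90899×10^6 km³/s².
The Hohmann ellipse has a_t = (r₁ + r₂)/2 = 5.215×10^5 km.
Transfer time t = π√(a_t³/μ) = π√((5.215×10^5)³ / 4.90899×10^6) = 5.340×10^5 s.
Converting: 5.340×10^5 s ÷ 86400 s/day = 6.18 days.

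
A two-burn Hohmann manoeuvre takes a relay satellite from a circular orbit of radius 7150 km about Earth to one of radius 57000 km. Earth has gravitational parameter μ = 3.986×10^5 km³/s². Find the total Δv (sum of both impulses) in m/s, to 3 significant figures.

Semi-major axis of the transfer orbit: a_t = (7150 + 57000)/2 = 32075 km.
At r₁ the circular-orbit speed is v₁ = √(μ/r₁) = 7.466 km/s.
On the transfer ellipse at r₁, v² = μ(2/r − 1/a) gives v_p = √[μ(2/r₁ − 1/a_t)] = 9.953 km/s.
First burn Δv₁ = |v_p − v₁| = 2.487 km/s.
At r₂, v₂ = √(μ/r₂) = 2.6444 km/s.
Transfer-orbit speed at r₂: v_a = √[μ(2/r₂ − 1/a_t)] = 1.2485 km/s.
Second burn Δv₂ = |v₂ − v_a| = 1.396 km/s.
Total Δv = Δv₁ + Δv₂ = 3.883 km/s.

Δv = 3880 m/s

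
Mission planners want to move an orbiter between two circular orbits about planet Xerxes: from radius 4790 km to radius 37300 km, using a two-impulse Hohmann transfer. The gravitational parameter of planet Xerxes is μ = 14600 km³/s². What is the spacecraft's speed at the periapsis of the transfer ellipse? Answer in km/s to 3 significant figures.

Semi-major axis of the transfer orbit: a_t = (4790 + 37300)/2 = 21045 km.
At periapsis, r = 4790 km.
Vis-viva: v = √[μ(2/r − 1/a_t)] = √[14600 × (2/4790 − 1/21045)] = 2.324 km/s.

v = 2.32 km/s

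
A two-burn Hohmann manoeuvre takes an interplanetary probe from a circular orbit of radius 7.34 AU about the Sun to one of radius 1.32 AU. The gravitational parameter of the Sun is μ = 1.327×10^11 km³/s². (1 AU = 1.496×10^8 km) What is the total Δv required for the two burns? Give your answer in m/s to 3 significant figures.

In km: r₁ = 7.34 × 1.496×10^8 = 1.098064×10^9 km; r₂ = 1.32 × 1.496×10^8 = 1.97472×10^8 km.
Semi-major axis of the transfer orbit: a_t = (1.098064×10^9 + 1.97472×10^8)/2 = 6.47768×10^8 km.
At r₁ the circular-orbit speed is v₁ = √(μ/r₁) = 10.993 km/s.
Transfer-orbit speed at r₁ (vis-viva equation): v_a = √[μ(2/r₁ − 1/a_t)] = 6.0697 km/s.
First burn Δv₁ = |v_a − v₁| = 4.923 km/s.
At r₂, v₂ = √(μ/r₂) = 25.923 km/s.
Transfer-orbit speed at r₂: v_p = √[μ(2/r₂ − 1/a_t)] = 33.751 km/s.
Second burn Δv₂ = |v₂ − v_p| = 7.828 km/s.
Δv = Δv₁ + Δv₂ = 4.923 + 7.828 = 12.75 km/s.

Δv = 12800 m/s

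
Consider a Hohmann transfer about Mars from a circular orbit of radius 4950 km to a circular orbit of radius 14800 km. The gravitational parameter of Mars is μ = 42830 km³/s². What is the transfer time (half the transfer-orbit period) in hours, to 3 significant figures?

Semi-major axis of the transfer orbit: a_t = (4950 + 14800)/2 = 9875 km.
By Kepler's third law the transfer-orbit period is T = 2π√(a_t³/μ), so t = T/2 = 14900 s.
Converting: 14900 s ÷ 3600 s/hour = 4.14 hours.

t = 4.14 hours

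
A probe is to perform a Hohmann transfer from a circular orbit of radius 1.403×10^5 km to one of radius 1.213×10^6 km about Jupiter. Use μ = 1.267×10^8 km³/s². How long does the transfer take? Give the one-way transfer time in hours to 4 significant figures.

Transfer-ellipse semi-major axis a_t = (r₁ + r₂)/2 = (1.403×10^5 + 1.213×10^6)/2 = 6.7665×10^5 km.
Transfer time t = π√(a_t³/μ) = π√((6.7665×10^5)³ / 1.267×10^8) = 1.5535×10^5 s.
Converting: 1.5535×10^5 s ÷ 3600 s/hour = 43.15 hours.

t = 43.15 hours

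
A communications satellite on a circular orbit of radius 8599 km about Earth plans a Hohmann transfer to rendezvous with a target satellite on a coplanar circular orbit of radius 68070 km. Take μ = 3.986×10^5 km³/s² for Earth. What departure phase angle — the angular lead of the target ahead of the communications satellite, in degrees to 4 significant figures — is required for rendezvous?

φ = 103.9°

Semi-major axis of the transfer orbit: a_t = (8599 + 68070)/2 = 38334.5 km.
Transfer time t = π√(a_t³/μ) = 37348 s.
The target's mean motion on its circular orbit is ω₂ = √(μ/r₂³) = 3.5550×10^-5 rad/s.
Angle swept by the target during transfer: ω₂·t = 1.3277 rad = 76.07°.
Arrival is 180° from departure on the ellipse, so φ = 180° − 76.07° = 103.9°.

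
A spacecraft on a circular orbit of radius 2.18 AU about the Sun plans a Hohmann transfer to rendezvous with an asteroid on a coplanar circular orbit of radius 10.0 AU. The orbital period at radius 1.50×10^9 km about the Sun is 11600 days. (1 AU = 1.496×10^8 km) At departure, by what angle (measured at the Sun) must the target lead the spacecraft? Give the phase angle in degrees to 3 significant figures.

From Kepler's third law T² = 4π²r³/μ at r = 1.50×10^9 km, T = 11600 days = 11600 × 86400 s = 1.00224×10^9 s: μ = 4π²r³/T² = 1.32645×10^11 km³/s².
In km: r₁ = 2.18 × 1.496×10^8 = 3.26128×10^8 km; r₂ = 10.0 × 1.496×10^8 = 1.496×10^9 km.
Transfer-ellipse semi-major axis a_t = (r₁ + r₂)/2 = (3.26128×10^8 + 1.496×10^9)/2 = 9.11064×10^8 km.
Transfer time t = π√(a_t³/μ) = 2.372074×10^8 s.
Target angular speed ω₂ = √(μ/r₂³) = 6.294303×10^-9 rad/s.
Angle swept by the target during transfer: ω₂·t = 1.49306 rad = 85.546°.
Arrival is 180° from departure on the ellipse, so φ = 180° − 85.546° = 94.5°.

φ = 94.5°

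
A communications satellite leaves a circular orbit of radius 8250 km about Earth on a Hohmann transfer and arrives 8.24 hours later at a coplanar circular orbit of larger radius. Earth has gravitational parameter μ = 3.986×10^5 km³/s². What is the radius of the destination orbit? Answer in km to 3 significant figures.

r₂ = 57500 km

Transfer time t = 8.24 hours = 29664 s, and t = π√(a_t³/μ).
So a_t = (μ t²/π²)^(1/3) = (3.986×10^5 × (29664)² / π²)^(1/3) = 32878 km.
Since a_t = (r₁ + r₂)/2, r₂ = 2a_t − r₁ = 2×32878 − 8250 = 57506 km.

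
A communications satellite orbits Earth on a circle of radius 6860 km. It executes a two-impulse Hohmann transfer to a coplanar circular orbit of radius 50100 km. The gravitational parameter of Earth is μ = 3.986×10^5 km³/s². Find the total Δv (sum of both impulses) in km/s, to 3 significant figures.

Semi-major axis of the transfer orbit: a_t = (6860 + 50100)/2 = 28480 km.
At r₁ the circular-orbit speed is v₁ = √(μ/r₁) = 7.62266 km/s.
Transfer-orbit speed at r₁ (vis-viva equation): v_p = √[μ(2/r₁ − 1/a_t)] = 10.1101 km/s.
First burn Δv₁ = |v_p − v₁| = 2.4874 km/s.
At r₂, v₂ = √(μ/r₂) = 2.82065 km/s.
Transfer-orbit speed at r₂: v_a = √[μ(2/r₂ − 1/a_t)] = 1.38434 km/s.
Second burn Δv₂ = |v₂ − v_a| = 1.4363 km/s.
Δv = Δv₁ + Δv₂ = 2.4874 + 1.4363 = 3.924 km/s.

Δv = 3.92 km/s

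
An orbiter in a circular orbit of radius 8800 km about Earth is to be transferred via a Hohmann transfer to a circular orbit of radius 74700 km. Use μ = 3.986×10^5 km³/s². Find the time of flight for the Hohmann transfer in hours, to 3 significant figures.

Transfer-ellipse semi-major axis a_t = (r₁ + r₂)/2 = (8800 + 74700)/2 = 41750 km.
By Kepler's third law the transfer-orbit period is T = 2π√(a_t³/μ), so t = T/2 = 42450 s.
Converting: 42450 s ÷ 3600 s/hour = 11.8 hours.

t = 11.8 hours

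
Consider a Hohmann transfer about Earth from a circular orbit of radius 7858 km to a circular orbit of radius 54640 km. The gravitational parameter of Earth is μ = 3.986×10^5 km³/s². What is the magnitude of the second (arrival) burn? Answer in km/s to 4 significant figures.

The Hohmann ellipse has a_t = (r₁ + r₂)/2 = 31249 km.
On the circular orbit at r = 54640 km, v_c = √(μ/r) = 2.701 km/s.
Transfer-orbit speed at the same r (vis-viva, a = a_t): v_t = √[μ(2/r − 1/a_t)] = 1.354 km/s.
Δv₂ = |v_t − v_c| = |1.354 − 2.701| = 1.347 km/s.

Δv₂ = 1.347 km/s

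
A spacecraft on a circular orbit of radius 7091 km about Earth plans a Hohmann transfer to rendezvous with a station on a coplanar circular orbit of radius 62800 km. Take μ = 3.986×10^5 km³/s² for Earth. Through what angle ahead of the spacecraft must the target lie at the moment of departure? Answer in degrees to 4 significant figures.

φ = 105.3°

Transfer-ellipse semi-major axis a_t = (r₁ + r₂)/2 = (7091 + 62800)/2 = 34945.5 km.
Transfer time t = π√(a_t³/μ) = 32506.3 s.
Target angular speed ω₂ = √(μ/r₂³) = 4.01171×10^-5 rad/s.
Angle swept by the target during transfer: ω₂·t = 1.3041 rad = 74.72°.
Arrival is 180° from departure on the ellipse, so φ = 180° − 74.72° = 105.3°.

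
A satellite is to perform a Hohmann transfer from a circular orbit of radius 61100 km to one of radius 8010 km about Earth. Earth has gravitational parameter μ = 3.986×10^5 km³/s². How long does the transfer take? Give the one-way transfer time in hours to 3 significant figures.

t = 8.88 hours

Semi-major axis of the transfer orbit: a_t = (61100 + 8010)/2 = 34555 km.
By Kepler's third law the transfer-orbit period is T = 2π√(a_t³/μ), so t = T/2 = 31960 s.
Converting: 31960 s ÷ 3600 s/hour = 8.88 hours.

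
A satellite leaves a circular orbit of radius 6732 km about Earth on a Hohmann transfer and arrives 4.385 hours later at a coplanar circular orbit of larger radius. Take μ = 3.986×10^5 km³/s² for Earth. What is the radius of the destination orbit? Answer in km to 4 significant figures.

r₂ = 36450 km

Transfer time t = 4.385 hours = 15786 s, and t = π√(a_t³/μ).
So a_t = (μ t²/π²)^(1/3) = (3.986×10^5 × (15786)² / π²)^(1/3) = 21590 km.
Since a_t = (r₁ + r₂)/2, r₂ = 2a_t − r₁ = 2×21590 − 6732 = 36448 km.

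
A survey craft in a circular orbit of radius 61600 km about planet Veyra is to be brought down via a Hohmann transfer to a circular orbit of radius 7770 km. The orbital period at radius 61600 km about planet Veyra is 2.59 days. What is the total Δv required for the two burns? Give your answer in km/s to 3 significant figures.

From Kepler's third law T² = 4π²r³/μ at r = 61600 km, T = 2.59 days = 2.59 × 86400 s = 2.23776×10^5 s: μ = 4π²r³/T² = 1.84279×10^5 km³/s².
Semi-major axis of the transfer orbit: a_t = (61600 + 7770)/2 = 34685 km.
Circular speed at r₁: v₁ = √(μ/r₁) = √(1.84279×10^5/61600) = 1.7296 km/s.
Transfer-orbit speed at r₁ (vis-viva): v_a = √[μ(2/r₁ − 1/a_t)] = 0.81863 km/s.
First burn Δv₁ = |v_a − v₁| = 0.9110 km/s.
At r₂, v₂ = √(μ/r₂) = 4.870 km/s.
Transfer-orbit speed at r₂: v_p = √[μ(2/r₂ − 1/a_t)] = 6.490 km/s.
Second burn Δv₂ = |v₂ − v_p| = 1.620 km/s.
Total Δv = Δv₁ + Δv₂ = 2.531 km/s.

Δv = 2.53 km/s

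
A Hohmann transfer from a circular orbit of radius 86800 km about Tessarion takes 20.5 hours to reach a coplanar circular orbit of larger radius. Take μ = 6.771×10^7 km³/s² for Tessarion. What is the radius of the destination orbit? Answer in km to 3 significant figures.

Transfer time t = 20.5 hours = 73800 s, and t = π√(a_t³/μ).
So a_t = (μ t²/π²)^(1/3) = (6.771×10^7 × (73800)² / π²)^(1/3) = 3.3431×10^5 km.
Since a_t = (r₁ + r₂)/2, r₂ = 2a_t − r₁ = 2×3.3431×10^5 − 86800 = 5.8182×10^5 km.

r₂ = 5.82×10^5 km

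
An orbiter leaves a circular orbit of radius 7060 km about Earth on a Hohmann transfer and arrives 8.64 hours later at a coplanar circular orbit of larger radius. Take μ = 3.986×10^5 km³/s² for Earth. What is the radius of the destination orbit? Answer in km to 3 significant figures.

r₂ = 60800 km

Transfer time t = 8.64 hours = 31104 s, and t = π√(a_t³/μ).
So a_t = (μ t²/π²)^(1/3) = (3.986×10^5 × (31104)² / π²)^(1/3) = 33933 km.
Since a_t = (r₁ + r₂)/2, r₂ = 2a_t − r₁ = 2×33933 − 7060 = 60806 km.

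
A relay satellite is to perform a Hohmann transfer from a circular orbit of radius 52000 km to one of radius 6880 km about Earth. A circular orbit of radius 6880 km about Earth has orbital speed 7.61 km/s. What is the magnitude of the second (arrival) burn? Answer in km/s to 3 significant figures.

From the circular-orbit relation v² = μ/r at r = 6880 km: μ = v²r = (7.61)² × 6880 = 3.98435×10^5 km³/s².
The Hohmann ellipse has a_t = (r₁ + r₂)/2 = 29440 km.
Circular speed at r = 6880 km: v_c = √(μ/r) = 7.6100 km/s.
Vis-viva on the transfer ellipse at r = 6880 km gives v_t = √[μ(2/r − 1/a_t)] = 10.114 km/s.
Δv₂ = |v_t − v_c| = |10.114 − 7.6100| = 2.504 km/s.

Δv₂ = 2.50 km/s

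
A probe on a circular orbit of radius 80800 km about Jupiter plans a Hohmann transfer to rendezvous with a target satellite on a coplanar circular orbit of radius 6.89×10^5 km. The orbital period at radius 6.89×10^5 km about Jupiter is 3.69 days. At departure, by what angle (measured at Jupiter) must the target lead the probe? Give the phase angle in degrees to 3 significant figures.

From Kepler's third law T² = 4π²r³/μ at r = 6.89×10^5 km, T = 3.69 days = 3.69 × 86400 s = 3.18816×10^5 s: μ = 4π²r³/T² = 1.27039×10^8 km³/s².
Transfer-ellipse semi-major axis a_t = (r₁ + r₂)/2 = (80800 + 6.890×10^5)/2 = 3.849×10^5 km.
The half-period of the transfer ellipse is t = π√(a_t³/μ) = 66558 s.
The target's mean motion on its circular orbit is ω₂ = √(μ/r₂³) = 1.9708×10^-5 rad/s.
Angle swept by the target during transfer: ω₂·t = 1.31173 rad = 75.16°.
Arrival is 180° from departure on the ellipse, so φ = 180° − 75.16° = 105°.

φ = 105°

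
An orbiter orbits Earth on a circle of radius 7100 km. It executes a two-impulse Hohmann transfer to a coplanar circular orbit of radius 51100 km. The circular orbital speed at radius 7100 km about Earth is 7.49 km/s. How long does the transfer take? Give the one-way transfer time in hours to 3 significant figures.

From the circular-orbit relation v² = μ/r at r = 7100 km: μ = v²r = (7.49)² × 7100 = 3.98311×10^5 km³/s².
The Hohmann ellipse has a_t = (r₁ + r₂)/2 = 29100 km.
Half the transfer-orbit period gives t = π√(a_t³/μ) = 24710 s.
Converting: 24710 s ÷ 3600 s/hour = 6.86 hours.

t = 6.86 hours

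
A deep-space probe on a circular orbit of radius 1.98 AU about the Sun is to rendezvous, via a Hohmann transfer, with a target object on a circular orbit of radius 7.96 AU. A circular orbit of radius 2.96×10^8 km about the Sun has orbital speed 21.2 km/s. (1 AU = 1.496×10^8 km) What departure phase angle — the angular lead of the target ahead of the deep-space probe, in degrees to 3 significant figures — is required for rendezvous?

φ = 91.2°

From the circular-orbit relation v² = μ/r at r = 2.96×10^8 km: μ = v²r = (21.2)² × 2.96×10^8 = 1.33034×10^11 km³/s².
In km: r₁ = 1.98 × 1.496×10^8 = 2.96208×10^8 km; r₂ = 7.96 × 1.496×10^8 = 1.190816×10^9 km.
Semi-major axis of the transfer orbit: a_t = (2.96208×10^8 + 1.190816×10^9)/2 = 7.43512×10^8 km.
Transfer time t = π√(a_t³/μ) = 1.746×10^8 s.
The target's mean motion on its circular orbit is ω₂ = √(μ/r₂³) = 8.876×10^-9 rad/s.
Angle swept by the target during transfer: ω₂·t = 1.550 rad = 88.81°.
The deep-space probe traverses 180° on the transfer ellipse, so the target must lead by 180° − 88.81° = 91.2°.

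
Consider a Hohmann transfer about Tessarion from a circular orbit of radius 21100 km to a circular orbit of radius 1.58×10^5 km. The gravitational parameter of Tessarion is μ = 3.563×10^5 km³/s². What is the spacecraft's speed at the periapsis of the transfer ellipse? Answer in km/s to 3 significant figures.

Semi-major axis of the transfer orbit: a_t = (21100 + 1.580×10^5)/2 = 89550 km.
The periapsis of the transfer ellipse is at r = 21100 km.
Vis-viva: v = √[μ(2/r − 1/a_t)] = √[3.563×10^5 × (2/21100 − 1/89550)] = 5.458 km/s.

v = 5.46 km/s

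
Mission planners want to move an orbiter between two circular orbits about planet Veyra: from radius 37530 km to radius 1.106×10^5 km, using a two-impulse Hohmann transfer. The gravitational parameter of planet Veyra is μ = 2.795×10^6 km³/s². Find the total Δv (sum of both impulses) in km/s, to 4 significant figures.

Semi-major axis of the transfer orbit: a_t = (37530 + 1.106×10^5)/2 = 74065 km.
At r₁ the circular-orbit speed is v₁ = √(μ/r₁) = 8.62982 km/s.
On the transfer ellipse at r₁, vis-viva gives v_p = √[μ(2/r₁ − 1/a_t)] = 10.5456 km/s.
First burn Δv₁ = |v_p − v₁| = 1.9158 km/s.
At r₂, v₂ = √(μ/r₂) = 5.0271 km/s.
Transfer-orbit speed at r₂: v_a = √[μ(2/r₂ − 1/a_t)] = 3.5785 km/s.
Second burn Δv₂ = |v₂ − v_a| = 1.4486 km/s.
Total Δv = Δv₁ + Δv₂ = 3.364 km/s.

Δv = 3.364 km/s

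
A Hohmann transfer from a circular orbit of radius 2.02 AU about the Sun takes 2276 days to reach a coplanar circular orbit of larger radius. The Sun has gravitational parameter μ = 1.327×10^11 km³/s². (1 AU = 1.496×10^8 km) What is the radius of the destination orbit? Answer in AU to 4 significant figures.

r₂ = 8.730 AU

In km: r₁ = 2.02 × 1.496×10^8 = 3.02192×10^8 km.
Transfer time t = 2276 days = 1.966464×10^8 s, and t = π√(a_t³/μ).
So a_t = (μ t²/π²)^(1/3) = (1.327×10^11 × (1.966464×10^8)² / π²)^(1/3) = 8.0411×10^8 km.
Since a_t = (r₁ + r₂)/2, r₂ = 2a_t − r₁ = 2×8.0411×10^8 − 3.02192×10^8 = 1.306028×10^9 km.
In AU: r₂ = 1.306028×10^9 / 1.496×10^8 = 8.730 AU.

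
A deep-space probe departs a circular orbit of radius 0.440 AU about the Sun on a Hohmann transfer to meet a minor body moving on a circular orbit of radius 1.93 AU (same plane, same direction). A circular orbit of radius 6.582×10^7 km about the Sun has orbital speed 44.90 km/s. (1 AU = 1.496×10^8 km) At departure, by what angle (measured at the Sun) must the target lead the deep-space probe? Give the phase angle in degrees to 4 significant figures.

φ = 93.40°

From the circular-orbit relation v² = μ/r at r = 6.582×10^7 km: μ = v²r = (44.90)² × 6.582×10^7 = 1.32694×10^11 km³/s².
In km: r₁ = 0.440 × 1.496×10^8 = 6.5824×10^7 km; r₂ = 1.93 × 1.496×10^8 = 2.88728×10^8 km.
Semi-major axis of the transfer orbit: a_t = (6.5824×10^7 + 2.88728×10^8)/2 = 1.77276×10^8 km.
Transfer time t = π√(a_t³/μ) = 2.0356×10^7 s.
Target angular speed ω₂ = √(μ/r₂³) = 7.4249×10^-8 rad/s.
Angle swept by the target during transfer: ω₂·t = 1.5114 rad = 86.60°.
The deep-space probe traverses 180° on the transfer ellipse, so the target must lead by 180° − 86.60° = 93.40°.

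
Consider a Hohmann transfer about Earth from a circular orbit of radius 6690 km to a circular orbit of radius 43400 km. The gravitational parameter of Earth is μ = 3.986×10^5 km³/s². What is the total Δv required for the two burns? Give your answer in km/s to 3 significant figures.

Semi-major axis of the transfer orbit: a_t = (6690 + 43400)/2 = 25045 km.
At r₁ the circular-orbit speed is v₁ = √(μ/r₁) = 7.7189 km/s.
Transfer-orbit speed at r₁ (v² = μ(2/r − 1/a)): v_p = √[μ(2/r₁ − 1/a_t)] = 10.161 km/s.
First burn Δv₁ = |v_p − v₁| = 2.442 km/s.
Circular speed at r₂: v₂ = √(μ/r₂) = 3.0306 km/s.
Transfer-orbit speed at r₂: v_a = √[μ(2/r₂ − 1/a_t)] = 1.5663 km/s.
Second burn Δv₂ = |v₂ − v_a| = 1.464 km/s.
Δv = Δv₁ + Δv₂ = 2.442 + 1.464 = 3.906 km/s.

Δv = 3.91 km/s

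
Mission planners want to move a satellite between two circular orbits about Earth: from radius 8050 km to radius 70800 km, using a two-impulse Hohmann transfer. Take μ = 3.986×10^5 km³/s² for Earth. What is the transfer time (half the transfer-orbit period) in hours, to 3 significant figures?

The Hohmann ellipse has a_t = (r₁ + r₂)/2 = 39425 km.
Transfer time t = π√(a_t³/μ) = π√((39425)³ / 3.986×10^5) = 38950 s.
Converting: 38950 s ÷ 3600 s/hour = 10.8 hours.

t = 10.8 hours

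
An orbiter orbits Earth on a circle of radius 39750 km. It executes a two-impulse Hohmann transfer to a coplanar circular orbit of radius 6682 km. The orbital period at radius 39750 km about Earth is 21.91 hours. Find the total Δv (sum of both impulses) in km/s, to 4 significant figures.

From Kepler's third law T² = 4π²r³/μ at r = 39750 km, T = 21.91 hours = 21.91 × 3600 s = 78876 s: μ = 4π²r³/T² = 3.98549×10^5 km³/s².
Semi-major axis of the transfer orbit: a_t = (39750 + 6682)/2 = 23216 km.
Circular speed at r₁: v₁ = √(μ/r₁) = √(3.98549×10^5/39750) = 3.16645 km/s.
On the transfer ellipse at r₁, vis-viva equation gives v_a = √[μ(2/r₁ − 1/a_t)] = 1.69876 km/s.
First burn Δv₁ = |v_a − v₁| = 1.4677 km/s.
Circular speed at r₂: v₂ = √(μ/r₂) = 7.72303 km/s.
Transfer-orbit speed at r₂: v_p = √[μ(2/r₂ − 1/a_t)] = 10.1056 km/s.
Second burn Δv₂ = |v₂ − v_p| = 2.3826 km/s.
Δv = Δv₁ + Δv₂ = 1.4677 + 2.3826 = 3.850 km/s.

Δv = 3.850 km/s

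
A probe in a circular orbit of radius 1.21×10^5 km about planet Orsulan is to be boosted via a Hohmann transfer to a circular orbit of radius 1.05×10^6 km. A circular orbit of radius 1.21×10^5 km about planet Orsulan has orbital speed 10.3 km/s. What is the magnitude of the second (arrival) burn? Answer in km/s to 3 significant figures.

Δv₂ = 1.91 km/s

From the circular-orbit relation v² = μ/r at r = 1.21×10^5 km: μ = v²r = (10.3)² × 1.21×10^5 = 1.28369×10^7 km³/s².
The Hohmann ellipse has a_t = (r₁ + r₂)/2 = 5.855×10^5 km.
On the circular orbit at r = 1.050×10^6 km, v_c = √(μ/r) = 3.497 km/s.
Transfer-orbit speed at the same r (vis-viva, a = a_t): v_t = √[μ(2/r − 1/a_t)] = 1.590 km/s.
Δv₂ = |v_t − v_c| = |1.590 − 3.497| = 1.907 km/s.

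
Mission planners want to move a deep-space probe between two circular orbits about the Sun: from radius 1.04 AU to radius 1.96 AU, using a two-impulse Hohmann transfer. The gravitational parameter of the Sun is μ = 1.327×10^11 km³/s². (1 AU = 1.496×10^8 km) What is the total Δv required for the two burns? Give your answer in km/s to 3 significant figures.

Δv = 7.74 km/s

In km: r₁ = 1.04 × 1.496×10^8 = 1.55584×10^8 km; r₂ = 1.96 × 1.496×10^8 = 2.93216×10^8 km.
Semi-major axis of the transfer orbit: a_t = (1.55584×10^8 + 2.93216×10^8)/2 = 2.244×10^8 km.
At r₁ the circular-orbit speed is v₁ = √(μ/r₁) = 29.205 km/s.
On the transfer ellipse at r₁, vis-viva gives v_p = √[μ(2/r₁ − 1/a_t)] = 33.384 km/s.
First burn Δv₁ = |v_p − v₁| = 4.179 km/s.
At r₂, v₂ = √(μ/r₂) = 21.27 km/s.
Transfer-orbit speed at r₂: v_a = √[μ(2/r₂ − 1/a_t)] = 17.71 km/s.
Second burn Δv₂ = |v₂ − v_a| = 3.560 km/s.
Δv = Δv₁ + Δv₂ = 4.179 + 3.560 = 7.739 km/s.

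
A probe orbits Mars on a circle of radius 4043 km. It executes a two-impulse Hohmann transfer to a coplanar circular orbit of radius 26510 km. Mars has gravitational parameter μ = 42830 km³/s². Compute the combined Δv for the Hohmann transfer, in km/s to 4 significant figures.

Δv = 1.650 km/s

Transfer-ellipse semi-major axis a_t = (r₁ + r₂)/2 = (4043 + 26510)/2 = 15276.5 km.
At r₁ the circular-orbit speed is v₁ = √(μ/r₁) = 3.255 km/s.
On the transfer ellipse at r₁, vis-viva gives v_p = √[μ(2/r₁ − 1/a_t)] = 4.288 km/s.
First burn Δv₁ = |v_p − v₁| = 1.033 km/s.
At r₂, v₂ = √(μ/r₂) = 1.2711 km/s.
Transfer-orbit speed at r₂: v_a = √[μ(2/r₂ − 1/a_t)] = 0.65390 km/s.
Second burn Δv₂ = |v₂ − v_a| = 0.6172 km/s.
Total Δv = Δv₁ + Δv₂ = 1.650 km/s.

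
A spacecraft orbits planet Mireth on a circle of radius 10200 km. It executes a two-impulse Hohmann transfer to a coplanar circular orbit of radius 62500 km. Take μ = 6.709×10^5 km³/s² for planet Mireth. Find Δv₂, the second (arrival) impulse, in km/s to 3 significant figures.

Δv₂ = 1.54 km/s

Transfer-ellipse semi-major axis a_t = (r₁ + r₂)/2 = (10200 + 62500)/2 = 36350 km.
Circular speed at r = 62500 km: v_c = √(μ/r) = 3.2763 km/s.
Vis-viva on the transfer ellipse at r = 62500 km gives v_t = √[μ(2/r − 1/a_t)] = 1.7355 km/s.
Δv₂ = |v_t − v_c| = |1.7355 − 3.2763| = 1.541 km/s.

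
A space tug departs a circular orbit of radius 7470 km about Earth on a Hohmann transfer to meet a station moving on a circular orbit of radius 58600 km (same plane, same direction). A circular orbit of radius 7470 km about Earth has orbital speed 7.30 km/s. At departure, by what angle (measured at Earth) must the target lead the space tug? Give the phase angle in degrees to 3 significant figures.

From the circular-orbit relation v² = μ/r at r = 7470 km: μ = v²r = (7.30)² × 7470 = 3.98076×10^5 km³/s².
Semi-major axis of the transfer orbit: a_t = (7470 + 58600)/2 = 33035 km.
The half-period of the transfer ellipse is t = π√(a_t³/μ) = 29897 s.
The target's mean motion on its circular orbit is ω₂ = √(μ/r₂³) = 4.4477×10^-5 rad/s.
Angle swept by the target during transfer: ω₂·t = 1.3297 rad = 76.19°.
Arrival is 180° from departure on the ellipse, so φ = 180° − 76.19° = 104°.

φ = 104°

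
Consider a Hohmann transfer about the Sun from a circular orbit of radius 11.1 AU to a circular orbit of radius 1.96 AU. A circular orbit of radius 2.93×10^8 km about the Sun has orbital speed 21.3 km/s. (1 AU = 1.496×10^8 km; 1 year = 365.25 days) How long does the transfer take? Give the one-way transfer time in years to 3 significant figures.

From the circular-orbit relation v² = μ/r at r = 2.93×10^8 km: μ = v²r = (21.3)² × 2.93×10^8 = 1.32931×10^11 km³/s².
In km: r₁ = 11.1 × 1.496×10^8 = 1.66056×10^9 km; r₂ = 1.96 × 1.496×10^8 = 2.93216×10^8 km.
Transfer-ellipse semi-major axis a_t = (r₁ + r₂)/2 = (1.66056×10^9 + 2.93216×10^8)/2 = 9.76888×10^8 km.
By Kepler's third law the transfer-orbit period is T = 2π√(a_t³/μ), so t = T/2 = 2.631×10^8 s.
Converting: 2.631×10^8 s ÷ 3.15576×10^7 s/year (365.25 × 86400) = 8.34 years.

t = 8.34 years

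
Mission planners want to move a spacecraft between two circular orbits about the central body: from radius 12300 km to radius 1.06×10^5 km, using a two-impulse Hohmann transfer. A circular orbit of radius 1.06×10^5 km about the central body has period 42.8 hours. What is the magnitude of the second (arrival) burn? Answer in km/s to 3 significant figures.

From Kepler's third law T² = 4π²r³/μ at r = 1.06×10^5 km, T = 42.8 hours = 42.8 × 3600 s = 1.5408×10^5 s: μ = 4π²r³/T² = 1.98055×10^6 km³/s².
Semi-major axis of the transfer orbit: a_t = (12300 + 1.060×10^5)/2 = 59150 km.
Circular speed at r = 1.060×10^5 km: v_c = √(μ/r) = 4.3225 km/s.
Vis-viva on the transfer ellipse at r = 1.060×10^5 km gives v_t = √[μ(2/r − 1/a_t)] = 1.9711 km/s.
Δv₂ = |v_t − v_c| = |1.9711 − 4.3225| = 2.351 km/s.

Δv₂ = 2.35 km/s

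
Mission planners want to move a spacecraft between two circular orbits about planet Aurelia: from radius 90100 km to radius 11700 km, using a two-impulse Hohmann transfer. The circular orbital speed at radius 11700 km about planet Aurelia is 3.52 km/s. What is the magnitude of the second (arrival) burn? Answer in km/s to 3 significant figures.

From the circular-orbit relation v² = μ/r at r = 11700 km: μ = v²r = (3.52)² × 11700 = 1.44968×10^5 km³/s².
Semi-major axis of the transfer orbit: a_t = (90100 + 11700)/2 = 50900 km.
Circular speed at r = 11700 km: v_c = √(μ/r) = 3.520 km/s.
Transfer-orbit speed at the same r (vis-viva, a = a_t): v_t = √[μ(2/r − 1/a_t)] = 4.683 km/s.
Δv₂ = |v_t − v_c| = |4.683 − 3.520| = 1.163 km/s.

Δv₂ = 1.16 km/s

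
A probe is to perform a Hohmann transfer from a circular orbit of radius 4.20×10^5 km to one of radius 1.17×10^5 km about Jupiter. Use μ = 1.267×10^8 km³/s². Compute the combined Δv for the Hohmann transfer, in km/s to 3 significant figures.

The Hohmann ellipse has a_t = (r₁ + r₂)/2 = 2.685×10^5 km.
Circular speed at r₁: v₁ = √(μ/r₁) = √(1.267×10^8/4.200×10^5) = 17.3686 km/s.
Transfer-orbit speed at r₁ (vis-viva equation): v_a = √[μ(2/r₁ − 1/a_t)] = 11.4653 km/s.
First burn Δv₁ = |v_a − v₁| = 5.903 km/s.
Circular speed at r₂: v₂ = √(μ/r₂) = 32.91 km/s.
Transfer-orbit speed at r₂: v_p = √[μ(2/r₂ − 1/a_t)] = 41.16 km/s.
Second burn Δv₂ = |v₂ − v_p| = 8.250 km/s.
Total Δv = Δv₁ + Δv₂ = 14.15 km/s.

Δv = 14.2 km/s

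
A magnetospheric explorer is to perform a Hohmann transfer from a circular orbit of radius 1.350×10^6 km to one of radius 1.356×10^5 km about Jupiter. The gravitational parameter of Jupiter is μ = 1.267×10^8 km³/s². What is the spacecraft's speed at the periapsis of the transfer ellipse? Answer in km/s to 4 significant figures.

v = 41.21 km/s

Transfer-ellipse semi-major axis a_t = (r₁ + r₂)/2 = (1.350×10^6 + 1.356×10^5)/2 = 7.428×10^5 km.
At periapsis, r = 1.356×10^5 km.
Vis-viva: v = √[μ(2/r − 1/a_t)] = √[1.267×10^8 × (2/1.356×10^5 − 1/7.428×10^5)] = 41.21 km/s.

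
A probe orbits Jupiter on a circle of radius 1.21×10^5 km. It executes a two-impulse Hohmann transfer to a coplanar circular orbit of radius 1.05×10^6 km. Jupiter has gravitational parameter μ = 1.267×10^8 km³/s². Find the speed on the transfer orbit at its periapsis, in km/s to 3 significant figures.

Semi-major axis of the transfer orbit: a_t = (1.210×10^5 + 1.050×10^6)/2 = 5.855×10^5 km.
The periapsis of the transfer ellipse is at r = 1.210×10^5 km.
Vis-viva: v = √[μ(2/r − 1/a_t)] = √[1.267×10^8 × (2/1.210×10^5 − 1/5.855×10^5)] = 43.33 km/s.

v = 43.3 km/s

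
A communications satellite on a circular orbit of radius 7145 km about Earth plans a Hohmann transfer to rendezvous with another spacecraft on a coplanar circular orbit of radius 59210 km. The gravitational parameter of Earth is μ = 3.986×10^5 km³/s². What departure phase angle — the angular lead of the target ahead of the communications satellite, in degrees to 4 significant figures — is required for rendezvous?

φ = 104.5°

Semi-major axis of the transfer orbit: a_t = (7145 + 59210)/2 = 33177.5 km.
Transfer time t = π√(a_t³/μ) = 30070 s.
Target angular speed ω₂ = √(μ/r₂³) = 4.382×10^-5 rad/s.
Angle swept by the target during transfer: ω₂·t = 1.3177 rad = 75.50°.
The communications satellite traverses 180° on the transfer ellipse, so the target must lead by 180° − 75.50° = 104.5°.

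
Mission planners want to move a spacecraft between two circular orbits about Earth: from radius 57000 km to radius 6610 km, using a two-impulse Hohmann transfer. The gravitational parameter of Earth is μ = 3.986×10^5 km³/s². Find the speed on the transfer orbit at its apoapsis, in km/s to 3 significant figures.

v = 1.21 km/s

Transfer-ellipse semi-major axis a_t = (r₁ + r₂)/2 = (57000 + 6610)/2 = 31805 km.
The apoapsis of the transfer ellipse is at r = 57000 km.
Vis-viva: v = √[μ(2/r − 1/a_t)] = √[3.986×10^5 × (2/57000 − 1/31805)] = 1.206 km/s.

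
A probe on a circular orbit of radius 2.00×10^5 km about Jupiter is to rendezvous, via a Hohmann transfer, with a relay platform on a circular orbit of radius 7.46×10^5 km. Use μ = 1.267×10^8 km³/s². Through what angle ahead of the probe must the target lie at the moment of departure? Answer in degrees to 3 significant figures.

Transfer-ellipse semi-major axis a_t = (r₁ + r₂)/2 = (2.000×10^5 + 7.460×10^5)/2 = 4.730×10^5 km.
The half-period of the transfer ellipse is t = π√(a_t³/μ) = 90790 s.
The target's mean motion on its circular orbit is ω₂ = √(μ/r₂³) = 1.747×10^-5 rad/s.
Angle swept by the target during transfer: ω₂·t = 1.5861 rad = 90.88°.
The probe traverses 180° on the transfer ellipse, so the target must lead by 180° − 90.88° = 89.1°.

φ = 89.1°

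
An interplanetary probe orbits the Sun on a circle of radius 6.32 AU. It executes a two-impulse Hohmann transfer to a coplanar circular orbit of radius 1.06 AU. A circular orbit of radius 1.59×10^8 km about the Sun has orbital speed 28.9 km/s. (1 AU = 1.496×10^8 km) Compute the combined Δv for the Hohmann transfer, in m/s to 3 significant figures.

From the circular-orbit relation v² = μ/r at r = 1.59×10^8 km: μ = v²r = (28.9)² × 1.59×10^8 = 1.32798×10^11 km³/s².
In km: r₁ = 6.32 × 1.496×10^8 = 9.45472×10^8 km; r₂ = 1.06 × 1.496×10^8 = 1.58576×10^8 km.
Transfer-ellipse semi-major axis a_t = (r₁ + r₂)/2 = (9.45472×10^8 + 1.58576×10^8)/2 = 5.52024×10^8 km.
At r₁ the circular-orbit speed is v₁ = √(μ/r₁) = 11.851 km/s.
On the transfer ellipse at r₁, vis-viva equation gives v_a = √[μ(2/r₁ − 1/a_t)] = 6.3520 km/s.
First burn Δv₁ = |v_a − v₁| = 5.499 km/s.
Circular speed at r₂: v₂ = √(μ/r₂) = 28.9386 km/s.
Transfer-orbit speed at r₂: v_p = √[μ(2/r₂ − 1/a_t)] = 37.8724 km/s.
Second burn Δv₂ = |v₂ − v_p| = 8.934 km/s.
Δv = Δv₁ + Δv₂ = 5.499 + 8.934 = 14.43 km/s.

Δv = 14400 m/s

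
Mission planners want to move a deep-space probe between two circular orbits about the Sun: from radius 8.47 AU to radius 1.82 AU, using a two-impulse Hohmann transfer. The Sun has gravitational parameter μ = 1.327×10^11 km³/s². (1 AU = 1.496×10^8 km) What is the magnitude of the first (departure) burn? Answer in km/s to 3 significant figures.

Δv₁ = 4.15 km/s

In km: r₁ = 8.47 × 1.496×10^8 = 1.267112×10^9 km; r₂ = 1.82 × 1.496×10^8 = 2.72272×10^8 km.
The Hohmann ellipse has a_t = (r₁ + r₂)/2 = 7.69692×10^8 km.
Circular speed at r = 1.267112×10^9 km: v_c = √(μ/r) = 10.2336 km/s.
Vis-viva on the transfer ellipse at r = 1.267112×10^9 km gives v_t = √[μ(2/r − 1/a_t)] = 6.08655 km/s.
Δv₁ = |v_t − v_c| = |6.08655 − 10.2336| = 4.147 km/s.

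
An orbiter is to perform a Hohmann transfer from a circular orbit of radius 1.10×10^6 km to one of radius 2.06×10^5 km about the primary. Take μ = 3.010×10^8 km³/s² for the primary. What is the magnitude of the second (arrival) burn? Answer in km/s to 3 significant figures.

Semi-major axis of the transfer orbit: a_t = (1.100×10^6 + 2.060×10^5)/2 = 6.530×10^5 km.
Circular speed at r = 2.060×10^5 km: v_c = √(μ/r) = 38.225 km/s.
Vis-viva on the transfer ellipse at r = 2.060×10^5 km gives v_t = √[μ(2/r − 1/a_t)] = 49.612 km/s.
Δv₂ = |v_t − v_c| = |49.612 − 38.225| = 11.39 km/s.

Δv₂ = 11.4 km/s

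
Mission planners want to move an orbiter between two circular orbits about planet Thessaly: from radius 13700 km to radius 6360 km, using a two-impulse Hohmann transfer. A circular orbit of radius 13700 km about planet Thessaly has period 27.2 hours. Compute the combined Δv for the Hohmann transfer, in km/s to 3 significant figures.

From Kepler's third law T² = 4π²r³/μ at r = 13700 km, T = 27.2 hours = 27.2 × 3600 s = 97920 s: μ = 4π²r³/T² = 10587.1 km³/s².
The Hohmann ellipse has a_t = (r₁ + r₂)/2 = 10030 km.
Circular speed at r₁: v₁ = √(μ/r₁) = √(10587.1/13700) = 0.8790813 km/s.
On the transfer ellipse at r₁, vis-viva equation gives v_a = √[μ(2/r₁ − 1/a_t)] = 0.7000146 km/s.
First burn Δv₁ = |v_a − v₁| = 0.179067 km/s.
At r₂, v₂ = √(μ/r₂) = 1.290211 km/s.
Transfer-orbit speed at r₂: v_p = √[μ(2/r₂ − 1/a_t)] = 1.507893 km/s.
Second burn Δv₂ = |v₂ − v_p| = 0.217682 km/s.
Total Δv = Δv₁ + Δv₂ = 0.3967 km/s.

Δv = 0.397 km/s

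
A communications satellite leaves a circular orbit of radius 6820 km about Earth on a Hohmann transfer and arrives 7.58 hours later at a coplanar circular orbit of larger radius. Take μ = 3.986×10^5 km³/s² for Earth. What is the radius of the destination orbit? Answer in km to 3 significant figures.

Transfer time t = 7.58 hours = 27288 s, and t = π√(a_t³/μ).
So a_t = (μ t²/π²)^(1/3) = (3.986×10^5 × (27288)² / π²)^(1/3) = 31098 km.
Since a_t = (r₁ + r₂)/2, r₂ = 2a_t − r₁ = 2×31098 − 6820 = 55376 km.

r₂ = 55400 km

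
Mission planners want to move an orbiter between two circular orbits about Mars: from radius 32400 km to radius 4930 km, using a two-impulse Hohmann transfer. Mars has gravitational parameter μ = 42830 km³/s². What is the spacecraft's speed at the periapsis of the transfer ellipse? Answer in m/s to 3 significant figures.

v = 3880 m/s

Semi-major axis of the transfer orbit: a_t = (32400 + 4930)/2 = 18665 km.
The periapsis of the transfer ellipse is at r = 4930 km.
Vis-viva: v = √[μ(2/r − 1/a_t)] = √[42830 × (2/4930 − 1/18665)] = 3.883 km/s.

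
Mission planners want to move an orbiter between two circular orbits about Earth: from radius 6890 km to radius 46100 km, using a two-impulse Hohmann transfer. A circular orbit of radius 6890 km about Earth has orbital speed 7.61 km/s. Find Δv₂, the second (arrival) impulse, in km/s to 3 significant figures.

Δv₂ = 1.44 km/s

From the circular-orbit relation v² = μ/r at r = 6890 km: μ = v²r = (7.61)² × 6890 = 3.99014×10^5 km³/s².
Semi-major axis of the transfer orbit: a_t = (6890 + 46100)/2 = 26495 km.
Circular speed at r = 46100 km: v_c = √(μ/r) = 2.942 km/s.
Transfer-orbit speed at the same r (vis-viva, a = a_t): v_t = √[μ(2/r − 1/a_t)] = 1.500 km/s.
Δv₂ = |v_t − v_c| = |1.500 − 2.942| = 1.442 km/s.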